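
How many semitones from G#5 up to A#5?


Working:
Absolute semitone position = octave×12 + chromatic position
G#5: 5×12 + 8 = 68
A#5: 5×12 + 10 = 70
Difference = 70 - 68 = 2
= 2 semitones


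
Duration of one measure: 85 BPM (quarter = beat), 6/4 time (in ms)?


Working:
Quarter-note beat duration = 60000 / 85 ms
Beats per measure (6/4) = 6
One measure = 6 × 60000 / 85 = 360000 / 85 ms
= 4235.3 ms


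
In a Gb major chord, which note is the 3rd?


Reasoning:
Major triad = root + major 3rd (4 semitones) + perfect 5th (7 semitones)
A triad on Gb stacks thirds, so the chord tones use letter names G-B-D
Root: Gb
Major 3rd above Gb: Bb
Perfect 5th above Gb: Db
The 3rd = Bb


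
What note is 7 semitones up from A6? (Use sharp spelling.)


Working:
A6: chromatic position 9 in octave 6 → absolute = 6×12 + 9 = 81
Transpose up 7: 81 + 7 = 88
88 = 7×12 + 4 → E in octave 7
Result = E7


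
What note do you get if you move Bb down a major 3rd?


Solution.
major 3rd: 3 letter names, 4 semitones
Letter: B - 2 → G
Pitch: Bb - 4 semitones, spelled as a G → Gb
= Gb


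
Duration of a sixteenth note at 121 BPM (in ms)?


One quarter-note beat = 60000 / BPM = 60000 / 121 ms
Sixteenth note = 1/4 × quarter note
Duration = 1/4 × 60000 / 121 = 15000 / 121
= 124.0 ms


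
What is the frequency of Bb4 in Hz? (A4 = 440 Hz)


Working:
f = 440 × 2^(n/12) where n = semitones from A4
Bb4: 1 semitones from A4
f = 440 × 2^(1/12)
f = 466.16 Hz


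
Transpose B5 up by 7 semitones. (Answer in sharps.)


Working:
B5: chromatic position 11 in octave 5 → absolute = 5×12 + 11 = 71
Transpose up 7: 71 + 7 = 78
78 = 6×12 + 6 → F# in octave 6
Result = F#6


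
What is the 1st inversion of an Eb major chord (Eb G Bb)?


Root position: Eb G Bb
1st inversion: move root up an octave
Bass note: G
Notes (bottom to top) = G Bb Eb


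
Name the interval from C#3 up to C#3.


Solution.
Letter names: C → C spans 1 letter name → a unison
Semitones: C#3 → C#3 = 0 half-steps
A unison of 0 semitones is a perfect unison
= perfect unison


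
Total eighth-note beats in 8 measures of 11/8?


Time signature 11/8: the bottom number 8 means the eighth note gets one count
The top number 11 means 11 eighth-note beats per measure
Total = 11 × 8 measures
= 88 eighth-note beats


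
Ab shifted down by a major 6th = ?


major 6th: 6 letter names, 9 semitones
Letter: A - 5 → C
Pitch: Ab - 9 semitones, spelled as a C → Cb
= Cb


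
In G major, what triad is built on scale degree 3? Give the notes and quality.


Step by step:
G major scale: G A B C D E F#
Diatonic triad on degree 3 stacks scale notes 3, 5, 7: B D F#
B→D = 3 semitones; B→F# = 7 semitones → minor triad
= B D F# (minor)


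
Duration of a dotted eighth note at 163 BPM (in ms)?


Let's work it out.
One quarter-note beat = 60000 / BPM = 60000 / 163 ms
Dotted eighth note = 3/4 × quarter note
Duration = 3/4 × 60000 / 163 = 45000 / 163
= 276.1 ms


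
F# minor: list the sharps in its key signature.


Sharp minor keys follow the circle of fifths: A(0), E(1), B(2), F#(3), C#(4), G#(5), D#(6), A#(7)
F# minor has 3 sharps
Order of sharps: F# C# G# D# A# E# B# → first 3: F#, C#, G#
= F#, C#, G#


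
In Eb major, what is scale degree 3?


Step by step:
Major scale pattern: W-W-H-W-W-W-H (2-2-1-2-2-2-1 semitones)
Starting from Eb:
  Eb + 2 semitones → F
  F + 2 semitones → G
  G + 1 semitone → Ab
  Ab + 2 semitones → Bb
  Bb + 2 semitones → C
  C + 2 semitones → D
  D + 1 semitone → Eb
Scale: Eb F G Ab Bb C D
Degree 3 = G


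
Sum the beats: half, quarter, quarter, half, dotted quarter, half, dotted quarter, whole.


Step by step:
Beat values:
  half = 2 beats
  quarter = 1 beat
  quarter = 1 beat
  half = 2 beats
  dotted quarter = 1.5 beats
  half = 2 beats
  dotted quarter = 1.5 beats
  whole = 4 beats
Sum = 2 + 1 + 1 + 2 + 1.5 + 2 + 1.5 + 4
= 15 beats


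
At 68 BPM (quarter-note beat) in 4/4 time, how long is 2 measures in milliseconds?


Quarter-note beat duration = 60000 / 68 ms
Beats per measure (4/4) = 4
One measure = 4 × 60000 / 68 = 240000 / 68 ms
2 measures = 2 × 240000 / 68 = 480000 / 68
= 7058.8 ms


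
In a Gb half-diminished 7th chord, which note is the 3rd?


Step by step:
Half-diminished 7th chord = root + minor 3rd + diminished 5th + minor 7th
Seventh chords stack in thirds, so the letter names are G-B-D-F
Root: Gb
Minor 3rd above Gb: Bbb
Diminished 5th above Gb: Dbb
Minor 7th above Gb: Fb
The 3rd = Bbb


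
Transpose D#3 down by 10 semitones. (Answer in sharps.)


D#3: chromatic position 3 in octave 3 → absolute = 3×12 + 3 = 39
Transpose down 10: 39 - 10 = 29
29 = 2×12 + 5 → F in octave 2
Result = F2


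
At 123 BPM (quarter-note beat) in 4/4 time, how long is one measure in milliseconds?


Quarter-note beat duration = 60000 / 123 ms
Beats per measure (4/4) = 4
One measure = 4 × 60000 / 123 = 240000 / 123 ms
= 1951.2 ms


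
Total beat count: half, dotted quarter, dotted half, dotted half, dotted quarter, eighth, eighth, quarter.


Reasoning:
Beat values:
  half = 2 beats
  dotted quarter = 1.5 beats
  dotted half = 3 beats
  dotted half = 3 beats
  dotted quarter = 1.5 beats
  eighth = 0.5 beats
  eighth = 0.5 beats
  quarter = 1 beat
Sum = 2 + 1.5 + 3 + 3 + 1.5 + 0.5 + 0.5 + 1
= 13 beats


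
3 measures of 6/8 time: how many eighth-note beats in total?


Working:
Time signature 6/8: the bottom number 8 means the eighth note gets one count
The top number 6 means 6 eighth-note beats per measure
Total = 6 × 3 measures
= 18 eighth-note beats


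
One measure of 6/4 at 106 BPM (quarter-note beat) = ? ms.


Solution.
Quarter-note beat duration = 60000 / 106 ms
Beats per measure (6/4) = 6
One measure = 6 × 60000 / 106 = 360000 / 106 ms
= 3396.2 ms


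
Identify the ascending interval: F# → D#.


Step by step:
Letter names: F → D spans 6 letter names → a 6th
Semitones: F# → D# = 9 half-steps
A 6th of 9 semitones is a major 6th
= major 6th


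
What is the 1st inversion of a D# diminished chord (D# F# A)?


Reasoning:
Root position: D# F# A
1st inversion: move root up an octave
Bass note: F#
Notes (bottom to top) = F# A D#


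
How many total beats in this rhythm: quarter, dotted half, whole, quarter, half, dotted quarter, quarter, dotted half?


Let's work it out.
Beat values:
  quarter = 1 beat
  dotted half = 3 beats
  whole = 4 beats
  quarter = 1 beat
  half = 2 beats
  dotted quarter = 1.5 beats
  quarter = 1 beat
  dotted half = 3 beats
Sum = 1 + 3 + 4 + 1 + 2 + 1.5 + 1 + 3
= 16.5 beats


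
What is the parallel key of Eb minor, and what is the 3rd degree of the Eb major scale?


Working:
Parallel keys share the same tonic but differ in mode
Eb minor → parallel is Eb major
Eb major scale: Eb F G Ab Bb C D
= Eb major; 3rd degree = G


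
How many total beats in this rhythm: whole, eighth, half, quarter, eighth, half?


Let's work it out.
Beat values:
  whole = 4 beats
  eighth = 0.5 beats
  half = 2 beats
  quarter = 1 beat
  eighth = 0.5 beats
  half = 2 beats
Sum = 4 + 0.5 + 2 + 1 + 0.5 + 2
= 10 beats


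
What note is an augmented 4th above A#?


A 4th spans 4 letter names, so from A we land on D
An augmented 4th = 6 semitones above A#
Spell D at that pitch: D##
= D##


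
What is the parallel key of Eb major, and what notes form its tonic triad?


Reasoning:
Parallel keys share the same tonic but differ in mode
Eb major → parallel is Eb minor
Tonic triad of Eb minor = Eb Gb Bb
= Eb minor; triad = Eb Gb Bb


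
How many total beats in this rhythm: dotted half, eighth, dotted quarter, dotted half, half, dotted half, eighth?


Beat values:
  dotted half = 3 beats
  eighth = 0.5 beats
  dotted quarter = 1.5 beats
  dotted half = 3 beats
  half = 2 beats
  dotted half = 3 beats
  eighth = 0.5 beats
Sum = 3 + 0.5 + 1.5 + 3 + 2 + 3 + 0.5
= 13.5 beats


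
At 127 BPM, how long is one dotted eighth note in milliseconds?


One quarter-note beat = 60000 / BPM = 60000 / 127 ms
Dotted eighth note = 3/4 × quarter note
Duration = 3/4 × 60000 / 127 = 45000 / 127
= 354.3 ms


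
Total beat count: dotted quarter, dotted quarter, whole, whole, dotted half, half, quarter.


Beat values:
  dotted quarter = 1.5 beats
  dotted quarter = 1.5 beats
  whole = 4 beats
  whole = 4 beats
  dotted half = 3 beats
  half = 2 beats
  quarter = 1 beat
Sum = 1.5 + 1.5 + 4 + 4 + 3 + 2 + 1
= 17 beats


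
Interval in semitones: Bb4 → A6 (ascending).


Solution.
Absolute semitone position = octave×12 + chromatic position
Bb4: 4×12 + 10 = 58
A6: 6×12 + 9 = 81
Difference = 81 - 58 = 23
= 23 semitones


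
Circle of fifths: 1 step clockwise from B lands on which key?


Reasoning:
Each clockwise step on the circle of fifths moves up a perfect 5th
From B: B → F#/Gb
= F#/Gb


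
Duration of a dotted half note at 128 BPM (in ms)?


Step by step:
One quarter-note beat = 60000 / BPM = 60000 / 128 ms
Dotted half note = 3 × quarter note
Duration = 3 × 60000 / 128 = 180000 / 128
= 1406.2 ms


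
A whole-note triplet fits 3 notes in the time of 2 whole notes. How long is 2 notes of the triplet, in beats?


Triplet: 3 notes occupy the space of 2 whole notes
Space = 2 × 4 = 8 beats
Each triplet note = 8 / 3 = 8/3 beats
2 notes = 2 × 8/3 = 16/3
= 16/3 beats


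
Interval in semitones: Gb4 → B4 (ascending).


Step by step:
Absolute semitone position = octave×12 + chromatic position
Gb4: 4×12 + 6 = 54
B4: 4×12 + 11 = 59
Difference = 59 - 54 = 5
= 5 semitones


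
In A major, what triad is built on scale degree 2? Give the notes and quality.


Solution.
A major scale: A B C# D E F# G#
Diatonic triad on degree 2 stacks scale notes 2, 4, 6: B D F#
B→D = 3 semitones; B→F# = 7 semitones → minor triad
= B D F# (minor)


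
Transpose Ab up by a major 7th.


major 7th: 7 letter names, 11 semitones
Letter: A + 6 → G
Pitch: Ab + 11 semitones, spelled as a G → G
= G


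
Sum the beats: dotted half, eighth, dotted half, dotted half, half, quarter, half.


Solution.
Beat values:
  dotted half = 3 beats
  eighth = 0.5 beats
  dotted half = 3 beats
  dotted half = 3 beats
  half = 2 beats
  quarter = 1 beat
  half = 2 beats
Sum = 3 + 0.5 + 3 + 3 + 2 + 1 + 2
= 14.5 beats


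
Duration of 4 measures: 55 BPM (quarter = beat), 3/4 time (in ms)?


Solution.
Quarter-note beat duration = 60000 / 55 ms
Beats per measure (3/4) = 3
One measure = 3 × 60000 / 55 = 180000 / 55 ms
4 measures = 4 × 180000 / 55 = 720000 / 55
= 13090.9 ms


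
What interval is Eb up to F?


Solution.
Letter names: E → F spans 2 letter names → a 2nd
Semitones: Eb → F = 2 half-steps
A 2nd of 2 semitones is a major 2nd
= major 2nd


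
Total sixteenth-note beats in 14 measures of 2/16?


Step by step:
Time signature 2/16: the bottom number 16 means the sixteenth note gets one count
The top number 2 means 2 sixteenth-note beats per measure
Total = 2 × 14 measures
= 28 sixteenth-note beats


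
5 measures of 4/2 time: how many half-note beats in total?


Time signature 4/2: the bottom number 2 means the half note gets one count
The top number 4 means 4 half-note beats per measure
Total = 4 × 5 measures
= 20 half-note beats


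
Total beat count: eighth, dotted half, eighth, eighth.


Let's work it out.
Beat values:
  eighth = 0.5 beats
  dotted half = 3 beats
  eighth = 0.5 beats
  eighth = 0.5 beats
Sum = 0.5 + 3 + 0.5 + 0.5
= 4.5 beats


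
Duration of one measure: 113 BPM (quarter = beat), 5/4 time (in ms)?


Let's work it out.
Quarter-note beat duration = 60000 / 113 ms
Beats per measure (5/4) = 5
One measure = 5 × 60000 / 113 = 300000 / 113 ms
= 2654.9 ms


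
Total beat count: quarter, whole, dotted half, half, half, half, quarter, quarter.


Beat values:
  quarter = 1 beat
  whole = 4 beats
  dotted half = 3 beats
  half = 2 beats
  half = 2 beats
  half = 2 beats
  quarter = 1 beat
  quarter = 1 beat
Sum = 1 + 4 + 3 + 2 + 2 + 2 + 1 + 1
= 16 beats


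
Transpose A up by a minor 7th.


Let's work it out.
minor 7th: 7 letter names, 10 semitones
Letter: A + 6 → G
Pitch: A + 10 semitones, spelled as a G → G
= G


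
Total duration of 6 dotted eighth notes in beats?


Let's work it out.
Base eighth note = 1/2 beats
Dot 1 adds half the previous value: +1/4
One dotted eighth = 1/2 + 1/4 = 3/4
6 of them = 6 × 3/4 = 9/2
= 9/2 beats


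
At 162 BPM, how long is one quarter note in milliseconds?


Step by step:
One quarter-note beat = 60000 / BPM = 60000 / 162 ms
Duration = 60000 / 162
= 370.4 ms


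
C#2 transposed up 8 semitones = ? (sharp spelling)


C#2: chromatic position 1 in octave 2 → absolute = 2×12 + 1 = 25
Transpose up 8: 25 + 8 = 33
33 = 2×12 + 9 → A in octave 2
Result = A2


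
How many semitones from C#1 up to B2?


Absolute semitone position = octave×12 + chromatic position
C#1: 1×12 + 1 = 13
B2: 2×12 + 11 = 35
Difference = 35 - 13 = 22
= 22 semitones


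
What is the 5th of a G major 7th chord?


Let's work it out.
Major 7th chord = root + major 3rd + perfect 5th + major 7th
Seventh chords stack in thirds, so the letter names are G-B-D-F
Root: G
Major 3rd above G: B
Perfect 5th above G: D
Major 7th above G: F#
The 5th = D


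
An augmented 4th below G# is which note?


Reasoning:
A 4th spans 4 letter names, so from G we land on D
An augmented 4th = 6 semitones below G#
Spell D at that pitch: D
= D


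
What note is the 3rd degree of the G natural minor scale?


Working:
Natural minor scale pattern: W-H-W-W-H-W-W (2-1-2-2-1-2-2 semitones)
Starting from G:
  G + 2 semitones → A
  A + 1 semitone → Bb
  Bb + 2 semitones → C
  C + 2 semitones → D
  D + 1 semitone → Eb
  Eb + 2 semitones → F
  F + 2 semitones → G
Scale: G A Bb C D Eb F
Degree 3 = Bb


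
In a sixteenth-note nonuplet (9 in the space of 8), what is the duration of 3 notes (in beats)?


Solution.
Nonuplet: 9 notes occupy the space of 8 sixteenth notes
Space = 8 × 1/4 = 2 beats
Each nonuplet note = 2 / 9 = 2/9 beats
3 notes = 3 × 2/9 = 2/3
= 2/3 beats


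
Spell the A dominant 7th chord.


Working:
Dominant 7th chord = root + major 3rd + perfect 5th + minor 7th
Seventh chords stack in thirds, so the letter names are A-C-E-G
Root: A
Major 3rd above A: C#
Perfect 5th above A: E
Minor 7th above A: G
Chord = A C# E G


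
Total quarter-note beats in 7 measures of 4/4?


Let's work it out.
Time signature 4/4: the bottom number 4 means the quarter note gets one count
The top number 4 means 4 quarter-note beats per measure
Total = 4 × 7 measures
= 28 quarter-note beats


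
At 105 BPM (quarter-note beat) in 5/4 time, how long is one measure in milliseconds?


Quarter-note beat duration = 60000 / 105 ms
Beats per measure (5/4) = 5
One measure = 5 × 60000 / 105 = 300000 / 105 ms
= 2857.1 ms


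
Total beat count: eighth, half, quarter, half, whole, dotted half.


Reasoning:
Beat values:
  eighth = 0.5 beats
  half = 2 beats
  quarter = 1 beat
  half = 2 beats
  whole = 4 beats
  dotted half = 3 beats
Sum = 0.5 + 2 + 1 + 2 + 4 + 3
= 12.5 beats


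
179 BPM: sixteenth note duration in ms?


One quarter-note beat = 60000 / BPM = 60000 / 179 ms
Sixteenth note = 1/4 × quarter note
Duration = 1/4 × 60000 / 179 = 15000 / 179
= 83.8 ms


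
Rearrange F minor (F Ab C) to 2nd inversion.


Step by step:
Root position: F Ab C
2nd inversion: move root and 3rd up an octave
Bass note: C
Notes (bottom to top) = C F Ab


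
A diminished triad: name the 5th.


Reasoning:
Diminished triad = root + minor 3rd (3 semitones) + diminished 5th (6 semitones)
A triad on A stacks thirds, so the chord tones use letter names A-C-E
Root: A
Minor 3rd above A: C
Diminished 5th above A: Eb
The 5th = Eb


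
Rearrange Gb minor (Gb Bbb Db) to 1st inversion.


Root position: Gb Bbb Db
1st inversion: move root up an octave
Bass note: Bbb
Notes (bottom to top) = Bbb Db Gb


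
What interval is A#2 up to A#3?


Reasoning:
Letter names: A → A spans 8 letter names → an octave
Semitones: A#2 → A#3 = 12 half-steps
An octave of 12 semitones is a perfect octave
= perfect octave


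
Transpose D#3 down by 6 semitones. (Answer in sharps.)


Working:
D#3: chromatic position 3 in octave 3 → absolute = 3×12 + 3 = 39
Transpose down 6: 39 - 6 = 33
33 = 2×12 + 9 → A in octave 2
Result = A2


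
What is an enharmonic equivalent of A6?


Enharmonic notes sound the same pitch but are spelled with different letter names
A and G## name the same pitch class
= G##6


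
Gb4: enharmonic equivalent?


Enharmonic notes sound the same pitch but are spelled with different letter names
Gb and F# name the same pitch class
= F#4


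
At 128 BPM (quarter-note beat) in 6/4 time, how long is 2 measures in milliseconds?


Step by step:
Quarter-note beat duration = 60000 / 128 ms
Beats per measure (6/4) = 6
One measure = 6 × 60000 / 128 = 360000 / 128 ms
2 measures = 2 × 360000 / 128 = 720000 / 128
= 5625.0 ms


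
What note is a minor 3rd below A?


Reasoning:
A 3rd spans 3 letter names, so from A we land on F
A minor 3rd = 3 semitones below A
Spell F at that pitch: F#
= F#


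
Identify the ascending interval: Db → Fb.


Let's work it out.
Letter names: D → F spans 3 letter names → a 3rd
Semitones: Db → Fb = 3 half-steps
A 3rd of 3 semitones is a minor 3rd
= minor 3rd


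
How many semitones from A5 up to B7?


Step by step:
Absolute semitone position = octave×12 + chromatic position
A5: 5×12 + 9 = 69
B7: 7×12 + 11 = 95
Difference = 95 - 69 = 26
= 26 semitones


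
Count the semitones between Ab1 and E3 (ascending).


Let's work it out.
Absolute semitone position = octave×12 + chromatic position
Ab1: 1×12 + 8 = 20
E3: 3×12 + 4 = 40
Difference = 40 - 20 = 20
= 20 semitones


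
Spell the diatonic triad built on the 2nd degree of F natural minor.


Let's work it out.
F natural minor scale: F G Ab Bb C Db Eb
Diatonic triad on degree 2 stacks scale notes 2, 4, 6: G Bb Db
G→Bb = 3 semitones; G→Db = 6 semitones → diminished triad
= G Bb Db (diminished)


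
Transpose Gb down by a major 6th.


major 6th: 6 letter names, 9 semitones
Letter: G - 5 → B
Pitch: Gb - 9 semitones, spelled as a B → Bbb
= Bbb


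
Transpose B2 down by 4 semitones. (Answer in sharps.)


Let's work it out.
B2: chromatic position 11 in octave 2 → absolute = 2×12 + 11 = 35
Transpose down 4: 35 - 4 = 31
31 = 2×12 + 7 → G in octave 2
Result = G2


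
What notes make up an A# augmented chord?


Working:
Augmented triad = root + major 3rd (4 semitones) + augmented 5th (8 semitones)
A triad on A# stacks thirds, so the chord tones use letter names A-C-E
Root: A#
Major 3rd above A#: C##
Augmented 5th above A#: E##
Chord = A# C## E##


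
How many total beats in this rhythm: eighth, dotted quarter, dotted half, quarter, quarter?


Let's work it out.
Beat values:
  eighth = 0.5 beats
  dotted quarter = 1.5 beats
  dotted half = 3 beats
  quarter = 1 beat
  quarter = 1 beat
Sum = 0.5 + 1.5 + 3 + 1 + 1
= 7 beats


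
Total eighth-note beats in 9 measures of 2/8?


Reasoning:
Time signature 2/8: the bottom number 8 means the eighth note gets one count
The top number 2 means 2 eighth-note beats per measure
Total = 2 × 9 measures
= 18 eighth-note beats


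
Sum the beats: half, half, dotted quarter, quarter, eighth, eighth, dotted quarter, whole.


Beat values:
  half = 2 beats
  half = 2 beats
  dotted quarter = 1.5 beats
  quarter = 1 beat
  eighth = 0.5 beats
  eighth = 0.5 beats
  dotted quarter = 1.5 beats
  whole = 4 beats
Sum = 2 + 2 + 1.5 + 1 + 0.5 + 0.5 + 1.5 + 4
= 13 beats


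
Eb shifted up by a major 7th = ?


major 7th: 7 letter names, 11 semitones
Letter: E + 6 → D
Pitch: Eb + 11 semitones, spelled as a D → D
= D


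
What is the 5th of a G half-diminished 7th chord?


Working:
Half-diminished 7th chord = root + minor 3rd + diminished 5th + minor 7th
Seventh chords stack in thirds, so the letter names are G-B-D-F
Root: G
Minor 3rd above G: Bb
Diminished 5th above G: Db
Minor 7th above G: F
The 5th = Db


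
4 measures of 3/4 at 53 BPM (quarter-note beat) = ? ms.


Quarter-note beat duration = 60000 / 53 ms
Beats per measure (3/4) = 3
One measure = 3 × 60000 / 53 = 180000 / 53 ms
4 measures = 4 × 180000 / 53 = 720000 / 53
= 13584.9 ms


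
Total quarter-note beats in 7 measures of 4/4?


Reasoning:
Time signature 4/4: the bottom number 4 means the quarter note gets one count
The top number 4 means 4 quarter-note beats per measure
Total = 4 × 7 measures
= 28 quarter-note beats


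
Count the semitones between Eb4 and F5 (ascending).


Absolute semitone position = octave×12 + chromatic position
Eb4: 4×12 + 3 = 51
F5: 5×12 + 5 = 65
Difference = 65 - 51 = 14
= 14 semitones


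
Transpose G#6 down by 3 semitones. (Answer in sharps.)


G#6: chromatic position 8 in octave 6 → absolute = 6×12 + 8 = 80
Transpose down 3: 80 - 3 = 77
77 = 6×12 + 5 → F in octave 6
Result = F6


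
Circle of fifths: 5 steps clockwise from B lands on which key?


Working:
Each clockwise step on the circle of fifths moves up a perfect 5th
From B: B → F#/Gb → Db → Ab → Eb → Bb
= Bb


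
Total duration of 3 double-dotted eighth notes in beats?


Base eighth note = 1/2 beats
Dot 1 adds half the previous value: +1/4
Dot 2 adds half the previous value: +1/8
One double-dotted eighth = 1/2 + 1/4 + 1/8 = 7/8
3 of them = 3 × 7/8 = 21/8
= 21/8 beats


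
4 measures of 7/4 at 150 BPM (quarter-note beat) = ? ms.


Working:
Quarter-note beat duration = 60000 / 150 ms
Beats per measure (7/4) = 7
One measure = 7 × 60000 / 150 = 420000 / 150 ms
4 measures = 4 × 420000 / 150 = 1680000 / 150
= 11200.0 ms


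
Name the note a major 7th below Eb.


Reasoning:
A 7th spans 7 letter names, so from E we land on F
A major 7th = 11 semitones below Eb
Spell F at that pitch: Fb
= Fb


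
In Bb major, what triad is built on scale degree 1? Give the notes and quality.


Let's work it out.
Bb major scale: Bb C D Eb F G A
Diatonic triad on degree 1 stacks scale notes 1, 3, 5: Bb D F
Bb→D = 4 semitones; Bb→F = 7 semitones → major triad
= Bb D F (major)


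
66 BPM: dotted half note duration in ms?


Step by step:
One quarter-note beat = 60000 / BPM = 60000 / 66 ms
Dotted half note = 3 × quarter note
Duration = 3 × 60000 / 66 = 180000 / 66
= 2727.3 ms


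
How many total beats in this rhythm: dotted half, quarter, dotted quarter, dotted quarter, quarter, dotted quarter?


Step by step:
Beat values:
  dotted half = 3 beats
  quarter = 1 beat
  dotted quarter = 1.5 beats
  dotted quarter = 1.5 beats
  quarter = 1 beat
  dotted quarter = 1.5 beats
Sum = 3 + 1 + 1.5 + 1.5 + 1 + 1.5
= 9.5 beats


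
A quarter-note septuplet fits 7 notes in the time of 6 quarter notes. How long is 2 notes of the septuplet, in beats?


Septuplet: 7 notes occupy the space of 6 quarter notes
Space = 6 × 1 = 6 beats
Each septuplet note = 6 / 7 = 6/7 beats
2 notes = 2 × 6/7 = 12/7
= 12/7 beats


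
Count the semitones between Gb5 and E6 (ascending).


Step by step:
Absolute semitone position = octave×12 + chromatic position
Gb5: 5×12 + 6 = 66
E6: 6×12 + 4 = 76
Difference = 76 - 66 = 10
= 10 semitones


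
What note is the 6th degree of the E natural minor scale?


Reasoning:
Natural minor scale pattern: W-H-W-W-H-W-W (2-1-2-2-1-2-2 semitones)
Starting from E:
  E + 2 semitones → F#
  F# + 1 semitone → G
  G + 2 semitones → A
  A + 2 semitones → B
  B + 1 semitone → C
  C + 2 semitones → D
  D + 2 semitones → E
Scale: E F# G A B C D
Degree 6 = C


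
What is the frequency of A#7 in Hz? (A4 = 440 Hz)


Reasoning:
f = 440 × 2^(n/12) where n = semitones from A4
A#7: 37 semitones from A4
f = 440 × 2^(37/12)
f = 3729.31 Hz


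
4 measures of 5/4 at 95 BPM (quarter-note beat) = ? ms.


Step by step:
Quarter-note beat duration = 60000 / 95 ms
Beats per measure (5/4) = 5
One measure = 5 × 60000 / 95 = 300000 / 95 ms
4 measures = 4 × 300000 / 95 = 1200000 / 95
= 12631.6 ms


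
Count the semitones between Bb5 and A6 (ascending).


Working:
Absolute semitone position = octave×12 + chromatic position
Bb5: 5×12 + 10 = 70
A6: 6×12 + 9 = 81
Difference = 81 - 70 = 11
= 11 semitones


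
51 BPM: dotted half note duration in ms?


One quarter-note beat = 60000 / BPM = 60000 / 51 ms
Dotted half note = 3 × quarter note
Duration = 3 × 60000 / 51 = 180000 / 51
= 3529.4 ms


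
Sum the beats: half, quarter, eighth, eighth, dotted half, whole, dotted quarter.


Let's work it out.
Beat values:
  half = 2 beats
  quarter = 1 beat
  eighth = 0.5 beats
  eighth = 0.5 beats
  dotted half = 3 beats
  whole = 4 beats
  dotted quarter = 1.5 beats
Sum = 2 + 1 + 0.5 + 0.5 + 3 + 4 + 1.5
= 12.5 beats


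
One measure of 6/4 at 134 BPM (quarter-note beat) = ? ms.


Let's work it out.
Quarter-note beat duration = 60000 / 134 ms
Beats per measure (6/4) = 6
One measure = 6 × 60000 / 134 = 360000 / 134 ms
= 2686.6 ms


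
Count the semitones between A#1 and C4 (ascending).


Step by step:
Absolute semitone position = octave×12 + chromatic position
A#1: 1×12 + 10 = 22
C4: 4×12 + 0 = 48
Difference = 48 - 22 = 26
= 26 semitones


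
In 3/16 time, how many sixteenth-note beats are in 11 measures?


Time signature 3/16: the bottom number 16 means the sixteenth note gets one count
The top number 3 means 3 sixteenth-note beats per measure
Total = 3 × 11 measures
= 33 sixteenth-note beats


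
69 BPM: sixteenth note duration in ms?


One quarter-note beat = 60000 / BPM = 60000 / 69 ms
Sixteenth note = 1/4 × quarter note
Duration = 1/4 × 60000 / 69 = 15000 / 69
= 217.4 ms


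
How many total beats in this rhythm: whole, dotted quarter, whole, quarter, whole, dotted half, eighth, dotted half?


Beat values:
  whole = 4 beats
  dotted quarter = 1.5 beats
  whole = 4 beats
  quarter = 1 beat
  whole = 4 beats
  dotted half = 3 beats
  eighth = 0.5 beats
  dotted half = 3 beats
Sum = 4 + 1.5 + 4 + 1 + 4 + 3 + 0.5 + 3
= 21 beats


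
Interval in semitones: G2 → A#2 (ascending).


Working:
Absolute semitone position = octave×12 + chromatic position
G2: 2×12 + 7 = 31
A#2: 2×12 + 10 = 34
Difference = 34 - 31 = 3
= 3 semitones


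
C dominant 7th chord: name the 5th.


Step by step:
Dominant 7th chord = root + major 3rd + perfect 5th + minor 7th
Seventh chords stack in thirds, so the letter names are C-E-G-B
Root: C
Major 3rd above C: E
Perfect 5th above C: G
Minor 7th above C: Bb
The 5th = G


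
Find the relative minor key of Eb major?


Working:
The relative minor shares the major's key signature and starts on its 6th degree
6th degree = a major 6th above the tonic; a major 6th above Eb is C
→ relative minor of Eb major is C minor
= C minor


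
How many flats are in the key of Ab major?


Step by step:
Flat major keys: C(0), F(1), Bb(2), Eb(3), Ab(4), Db(5), Gb(6), Cb(7)
Ab major has 4 flats
Order of flats: Bb Eb Ab Db Gb Cb Fb → first 4: Bb, Eb, Ab, Db
= 4 flats


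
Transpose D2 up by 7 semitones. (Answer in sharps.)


D2: chromatic position 2 in octave 2 → absolute = 2×12 + 2 = 26
Transpose up 7: 26 + 7 = 33
33 = 2×12 + 9 → A in octave 2
Result = A2


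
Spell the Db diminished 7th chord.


Diminished 7th chord = root + minor 3rd + diminished 5th + diminished 7th
Seventh chords stack in thirds, so the letter names are D-F-A-C
Root: Db
Minor 3rd above Db: Fb
Diminished 5th above Db: Abb
Diminished 7th above Db: Cbb
Chord = Db Fb Abb Cbb


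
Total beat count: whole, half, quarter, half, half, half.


Step by step:
Beat values:
  whole = 4 beats
  half = 2 beats
  quarter = 1 beat
  half = 2 beats
  half = 2 beats
  half = 2 beats
Sum = 4 + 2 + 1 + 2 + 2 + 2
= 13 beats


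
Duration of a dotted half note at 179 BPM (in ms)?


Working:
One quarter-note beat = 60000 / BPM = 60000 / 179 ms
Dotted half note = 3 × quarter note
Duration = 3 × 60000 / 179 = 180000 / 179
= 1005.6 ms


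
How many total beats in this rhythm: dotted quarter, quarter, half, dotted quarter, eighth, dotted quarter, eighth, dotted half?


Beat values:
  dotted quarter = 1.5 beats
  quarter = 1 beat
  half = 2 beats
  dotted quarter = 1.5 beats
  eighth = 0.5 beats
  dotted quarter = 1.5 beats
  eighth = 0.5 beats
  dotted half = 3 beats
Sum = 1.5 + 1 + 2 + 1.5 + 0.5 + 1.5 + 0.5 + 3
= 11.5 beats


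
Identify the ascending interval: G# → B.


Solution.
Letter names: G → B spans 3 letter names → a 3rd
Semitones: G# → B = 3 half-steps
A 3rd of 3 semitones is a minor 3rd
= minor 3rd


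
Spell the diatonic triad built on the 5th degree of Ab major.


Working:
Ab major scale: Ab Bb C Db Eb F G
Diatonic triad on degree 5 stacks scale notes 5, 7, 2: Eb G Bb
Eb→G = 4 semitones; Eb→Bb = 7 semitones → major triad
= Eb G Bb (major)


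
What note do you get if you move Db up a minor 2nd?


Let's work it out.
minor 2nd: 2 letter names, 1 semitones
Letter: D + 1 → E
Pitch: Db + 1 semitones, spelled as an E → Ebb
= Ebb


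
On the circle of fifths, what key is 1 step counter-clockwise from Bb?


Step by step:
Each counter-clockwise step moves down a perfect 5th (= up a perfect 4th)
From Bb: Bb → Eb
= Eb


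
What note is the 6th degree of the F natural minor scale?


Solution.
Natural minor scale pattern: W-H-W-W-H-W-W (2-1-2-2-1-2-2 semitones)
Starting from F:
  F + 2 semitones → G
  G + 1 semitone → Ab
  Ab + 2 semitones → Bb
  Bb + 2 semitones → C
  C + 1 semitone → Db
  Db + 2 semitones → Eb
  Eb + 2 semitones → F
Scale: F G Ab Bb C Db Eb
Degree 6 = Db


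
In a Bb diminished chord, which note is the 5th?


Diminished triad = root + minor 3rd (3 semitones) + diminished 5th (6 semitones)
A triad on Bb stacks thirds, so the chord tones use letter names B-D-F
Root: Bb
Minor 3rd above Bb: Db
Diminished 5th above Bb: Fb
The 5th = Fb


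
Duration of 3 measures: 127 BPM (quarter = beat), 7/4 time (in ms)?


Let's work it out.
Quarter-note beat duration = 60000 / 127 ms
Beats per measure (7/4) = 7
One measure = 7 × 60000 / 127 = 420000 / 127 ms
3 measures = 3 × 420000 / 127 = 1260000 / 127
= 9921.3 ms


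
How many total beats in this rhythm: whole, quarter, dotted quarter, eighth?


Beat values:
  whole = 4 beats
  quarter = 1 beat
  dotted quarter = 1.5 beats
  eighth = 0.5 beats
Sum = 4 + 1 + 1.5 + 0.5
= 7 beats


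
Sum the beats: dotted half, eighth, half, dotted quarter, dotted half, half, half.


Step by step:
Beat values:
  dotted half = 3 beats
  eighth = 0.5 beats
  half = 2 beats
  dotted quarter = 1.5 beats
  dotted half = 3 beats
  half = 2 beats
  half = 2 beats
Sum = 3 + 0.5 + 2 + 1.5 + 3 + 2 + 2
= 14 beats


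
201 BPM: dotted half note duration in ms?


Let's work it out.
One quarter-note beat = 60000 / BPM = 60000 / 201 ms
Dotted half note = 3 × quarter note
Duration = 3 × 60000 / 201 = 180000 / 201
= 895.5 ms


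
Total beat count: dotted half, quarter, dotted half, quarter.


Step by step:
Beat values:
  dotted half = 3 beats
  quarter = 1 beat
  dotted half = 3 beats
  quarter = 1 beat
Sum = 3 + 1 + 3 + 1
= 8 beats


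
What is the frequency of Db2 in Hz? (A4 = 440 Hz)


Let's work it out.
f = 440 × 2^(n/12) where n = semitones from A4
Db2: -32 semitones from A4
f = 440 × 2^(-32/12)
f = 69.30 Hz


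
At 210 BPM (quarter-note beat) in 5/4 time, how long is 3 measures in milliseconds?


Quarter-note beat duration = 60000 / 210 ms
Beats per measure (5/4) = 5
One measure = 5 × 60000 / 210 = 300000 / 210 ms
3 measures = 3 × 300000 / 210 = 900000 / 210
= 4285.7 ms


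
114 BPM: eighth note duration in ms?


Working:
One quarter-note beat = 60000 / BPM = 60000 / 114 ms
Eighth note = 1/2 × quarter note
Duration = 1/2 × 60000 / 114 = 30000 / 114
= 263.2 ms


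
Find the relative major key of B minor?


Reasoning:
The relative major shares the key signature and is a minor 3rd above the minor tonic
A minor 3rd above B is D
→ relative major of B minor is D major
= D major


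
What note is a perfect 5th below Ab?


Step by step:
A 5th spans 5 letter names, so from A we land on D
A perfect 5th = 7 semitones below Ab
Spell D at that pitch: Db
= Db


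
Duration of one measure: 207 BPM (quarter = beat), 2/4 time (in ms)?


Quarter-note beat duration = 60000 / 207 ms
Beats per measure (2/4) = 2
One measure = 2 × 60000 / 207 = 120000 / 207 ms
= 579.7 ms


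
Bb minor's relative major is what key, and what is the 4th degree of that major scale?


Step by step:
The relative major shares the key signature and is a minor 3rd above the minor tonic
A minor 3rd above Bb is Db
→ relative major of Bb minor is Db major
Db major scale: Db Eb F Gb Ab Bb C
= Db major; 4th degree = Gb


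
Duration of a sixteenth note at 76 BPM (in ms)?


One quarter-note beat = 60000 / BPM = 60000 / 76 ms
Sixteenth note = 1/4 × quarter note
Duration = 1/4 × 60000 / 76 = 15000 / 76
= 197.4 ms


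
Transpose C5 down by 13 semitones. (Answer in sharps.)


Working:
C5: chromatic position 0 in octave 5 → absolute = 5×12 + 0 = 60
Transpose down 13: 60 - 13 = 47
47 = 3×12 + 11 → B in octave 3
Result = B3


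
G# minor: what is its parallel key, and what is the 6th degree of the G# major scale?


Solution.
Parallel keys share the same tonic but differ in mode
G# minor → parallel is G# major
G# major scale: G# A# B# C# D# E# F##
= G# major; 6th degree = E#


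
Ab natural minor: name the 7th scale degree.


Solution.
Natural minor scale pattern: W-H-W-W-H-W-W (2-1-2-2-1-2-2 semitones)
Starting from Ab:
  Ab + 2 semitones → Bb
  Bb + 1 semitone → Cb
  Cb + 2 semitones → Db
  Db + 2 semitones → Eb
  Eb + 1 semitone → Fb
  Fb + 2 semitones → Gb
  Gb + 2 semitones → Ab
Scale: Ab Bb Cb Db Eb Fb Gb
Degree 7 = Gb


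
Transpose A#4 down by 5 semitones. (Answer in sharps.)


Reasoning:
A#4: chromatic position 10 in octave 4 → absolute = 4×12 + 10 = 58
Transpose down 5: 58 - 5 = 53
53 = 4×12 + 5 → F in octave 4
Result = F4


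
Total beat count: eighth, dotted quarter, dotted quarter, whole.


Working:
Beat values:
  eighth = 0.5 beats
  dotted quarter = 1.5 beats
  dotted quarter = 1.5 beats
  whole = 4 beats
Sum = 0.5 + 1.5 + 1.5 + 4
= 7.5 beats


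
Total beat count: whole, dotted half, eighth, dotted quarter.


Working:
Beat values:
  whole = 4 beats
  dotted half = 3 beats
  eighth = 0.5 beats
  dotted quarter = 1.5 beats
Sum = 4 + 3 + 0.5 + 1.5
= 9 beats


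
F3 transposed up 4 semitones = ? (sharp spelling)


Solution.
F3: chromatic position 5 in octave 3 → absolute = 3×12 + 5 = 41
Transpose up 4: 41 + 4 = 45
45 = 3×12 + 9 → A in octave 3
Result = A3


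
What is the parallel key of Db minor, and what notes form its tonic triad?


Reasoning:
Parallel keys share the same tonic but differ in mode
Db minor → parallel is Db major
Tonic triad of Db major = Db F Ab
= Db major; triad = Db F Ab


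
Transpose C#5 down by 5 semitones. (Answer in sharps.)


Working:
C#5: chromatic position 1 in octave 5 → absolute = 5×12 + 1 = 61
Transpose down 5: 61 - 5 = 56
56 = 4×12 + 8 → G# in octave 4
Result = G#4


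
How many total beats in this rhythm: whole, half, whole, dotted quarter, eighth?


Reasoning:
Beat values:
  whole = 4 beats
  half = 2 beats
  whole = 4 beats
  dotted quarter = 1.5 beats
  eighth = 0.5 beats
Sum = 4 + 2 + 4 + 1.5 + 0.5
= 12 beats


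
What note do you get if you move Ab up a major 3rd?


major 3rd: 3 letter names, 4 semitones
Letter: A + 2 → C
Pitch: Ab + 4 semitones, spelled as a C → C
= C


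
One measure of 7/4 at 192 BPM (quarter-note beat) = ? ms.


Let's work it out.
Quarter-note beat duration = 60000 / 192 ms
Beats per measure (7/4) = 7
One measure = 7 × 60000 / 192 = 420000 / 192 ms
= 2187.5 ms


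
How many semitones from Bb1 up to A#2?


Absolute semitone position = octave×12 + chromatic position
Bb1: 1×12 + 10 = 22
A#2: 2×12 + 10 = 34
Difference = 34 - 22 = 12
= 12 semitones


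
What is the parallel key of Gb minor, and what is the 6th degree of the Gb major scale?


Let's work it out.
Parallel keys share the same tonic but differ in mode
Gb minor → parallel is Gb major
Gb major scale: Gb Ab Bb Cb Db Eb F
= Gb major; 6th degree = Eb


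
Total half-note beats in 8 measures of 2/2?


Reasoning:
Time signature 2/2: the bottom number 2 means the half note gets one count
The top number 2 means 2 half-note beats per measure
Total = 2 × 8 measures
= 16 half-note beats


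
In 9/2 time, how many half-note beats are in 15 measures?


Time signature 9/2: the bottom number 2 means the half note gets one count
The top number 9 means 9 half-note beats per measure
Total = 9 × 15 measures
= 135 half-note beats


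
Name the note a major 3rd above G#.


Step by step:
A 3rd spans 3 letter names, so from G we land on B
A major 3rd = 4 semitones above G#
Spell B at that pitch: B#
= B#


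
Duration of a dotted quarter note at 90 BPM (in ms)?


One quarter-note beat = 60000 / BPM = 60000 / 90 ms
Dotted quarter note = 3/2 × quarter note
Duration = 3/2 × 60000 / 90 = 90000 / 90
= 1000.0 ms


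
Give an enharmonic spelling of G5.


Reasoning:
Enharmonic notes sound the same pitch but are spelled with different letter names
G and Abb name the same pitch class
= Abb5


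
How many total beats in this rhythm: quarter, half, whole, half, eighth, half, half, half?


Beat values:
  quarter = 1 beat
  half = 2 beats
  whole = 4 beats
  half = 2 beats
  eighth = 0.5 beats
  half = 2 beats
  half = 2 beats
  half = 2 beats
Sum = 1 + 2 + 4 + 2 + 0.5 + 2 + 2 + 2
= 15.5 beats


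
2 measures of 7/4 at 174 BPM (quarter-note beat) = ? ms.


Step by step:
Quarter-note beat duration = 60000 / 174 ms
Beats per measure (7/4) = 7
One measure = 7 × 60000 / 174 = 420000 / 174 ms
2 measures = 2 × 420000 / 174 = 840000 / 174
= 4827.6 ms


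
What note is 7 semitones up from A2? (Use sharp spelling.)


Solution.
A2: chromatic position 9 in octave 2 → absolute = 2×12 + 9 = 33
Transpose up 7: 33 + 7 = 40
40 = 3×12 + 4 → E in octave 3
Result = E3


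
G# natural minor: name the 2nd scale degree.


Reasoning:
Natural minor scale pattern: W-H-W-W-H-W-W (2-1-2-2-1-2-2 semitones)
Starting from G#:
  G# + 2 semitones → A#
  A# + 1 semitone → B
  B + 2 semitones → C#
  C# + 2 semitones → D#
  D# + 1 semitone → E
  E + 2 semitones → F#
  F# + 2 semitones → G#
Scale: G# A# B C# D# E F#
Degree 2 = A#


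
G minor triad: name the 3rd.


Let's work it out.
Minor triad = root + minor 3rd (3 semitones) + perfect 5th (7 semitones)
A triad on G stacks thirds, so the chord tones use letter names G-B-D
Root: G
Minor 3rd above G: Bb
Perfect 5th above G: D
The 3rd = Bb


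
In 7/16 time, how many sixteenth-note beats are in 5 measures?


Reasoning:
Time signature 7/16: the bottom number 16 means the sixteenth note gets one count
The top number 7 means 7 sixteenth-note beats per measure
Total = 7 × 5 measures
= 35 sixteenth-note beats


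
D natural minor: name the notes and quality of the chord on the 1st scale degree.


D natural minor scale: D E F G A Bb C
Diatonic triad on degree 1 stacks scale notes 1, 3, 5: D F A
D→F = 3 semitones; D→A = 7 semitones → minor triad
= D F A (minor)


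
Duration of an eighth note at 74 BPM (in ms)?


Let's work it out.
One quarter-note beat = 60000 / BPM = 60000 / 74 ms
Eighth note = 1/2 × quarter note
Duration = 1/2 × 60000 / 74 = 30000 / 74
= 405.4 ms
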